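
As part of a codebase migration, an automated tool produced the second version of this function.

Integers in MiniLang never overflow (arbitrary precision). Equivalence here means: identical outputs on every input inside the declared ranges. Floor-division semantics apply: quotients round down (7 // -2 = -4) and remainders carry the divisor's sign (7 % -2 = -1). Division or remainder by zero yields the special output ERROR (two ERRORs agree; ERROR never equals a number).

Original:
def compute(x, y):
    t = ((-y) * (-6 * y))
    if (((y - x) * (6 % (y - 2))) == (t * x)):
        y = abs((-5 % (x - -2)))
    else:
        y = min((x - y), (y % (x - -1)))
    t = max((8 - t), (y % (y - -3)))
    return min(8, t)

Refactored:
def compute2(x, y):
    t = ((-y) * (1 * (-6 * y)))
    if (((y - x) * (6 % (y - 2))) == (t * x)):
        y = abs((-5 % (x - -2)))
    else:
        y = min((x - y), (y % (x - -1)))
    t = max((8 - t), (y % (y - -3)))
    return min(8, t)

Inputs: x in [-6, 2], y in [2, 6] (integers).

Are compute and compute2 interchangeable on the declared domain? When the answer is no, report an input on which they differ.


Reading the diff, among the changes: constant usage differs; arithmetic usage differs.
Tracing x=-2, y=2: compute: t becomes 24; next hits division by zero so the output is ERROR | compute2: t becomes 24; next hits division by zero so the output is ERROR — matching result ERROR.
Across all 45 domain points the two functions coincide.
verdict: equivalent


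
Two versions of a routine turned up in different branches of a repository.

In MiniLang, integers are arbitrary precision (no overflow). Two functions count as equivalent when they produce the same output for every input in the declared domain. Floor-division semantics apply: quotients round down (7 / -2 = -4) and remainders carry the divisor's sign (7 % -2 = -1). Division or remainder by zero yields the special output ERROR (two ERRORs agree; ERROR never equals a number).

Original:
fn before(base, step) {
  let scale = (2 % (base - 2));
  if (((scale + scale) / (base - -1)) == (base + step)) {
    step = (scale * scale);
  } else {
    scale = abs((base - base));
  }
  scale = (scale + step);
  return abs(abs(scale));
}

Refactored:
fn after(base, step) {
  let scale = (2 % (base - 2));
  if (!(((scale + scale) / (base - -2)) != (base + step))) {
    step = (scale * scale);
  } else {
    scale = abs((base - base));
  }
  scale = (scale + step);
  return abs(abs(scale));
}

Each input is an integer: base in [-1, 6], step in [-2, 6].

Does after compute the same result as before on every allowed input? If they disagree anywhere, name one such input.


Not equivalent: base=-1, step=-2 separates them (ERROR vs 2).
before: scale=-1, then a zero divisor aborts: ERROR
after: scale=-1, then (!(((scale + scale) / (base - -2)) != (base + step))) is false, then scale=0, then scale=-2, then returns 2
verdict: not equivalent; witness: base=-1, step=-2


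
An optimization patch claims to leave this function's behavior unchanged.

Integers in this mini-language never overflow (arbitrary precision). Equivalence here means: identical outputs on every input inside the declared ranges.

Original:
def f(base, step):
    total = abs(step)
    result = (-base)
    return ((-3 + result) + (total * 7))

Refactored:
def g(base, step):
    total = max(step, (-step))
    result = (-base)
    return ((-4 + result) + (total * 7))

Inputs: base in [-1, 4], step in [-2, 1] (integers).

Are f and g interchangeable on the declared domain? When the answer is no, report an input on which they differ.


Consider the input base=-1, step=-2.
f: total=2, then result=1, then returns 12
g: total=2, then result=1, then returns 11
12 and 11 differ, so these are not the same function on this domain.
verdict: not equivalent; witness: base=-1, step=-2


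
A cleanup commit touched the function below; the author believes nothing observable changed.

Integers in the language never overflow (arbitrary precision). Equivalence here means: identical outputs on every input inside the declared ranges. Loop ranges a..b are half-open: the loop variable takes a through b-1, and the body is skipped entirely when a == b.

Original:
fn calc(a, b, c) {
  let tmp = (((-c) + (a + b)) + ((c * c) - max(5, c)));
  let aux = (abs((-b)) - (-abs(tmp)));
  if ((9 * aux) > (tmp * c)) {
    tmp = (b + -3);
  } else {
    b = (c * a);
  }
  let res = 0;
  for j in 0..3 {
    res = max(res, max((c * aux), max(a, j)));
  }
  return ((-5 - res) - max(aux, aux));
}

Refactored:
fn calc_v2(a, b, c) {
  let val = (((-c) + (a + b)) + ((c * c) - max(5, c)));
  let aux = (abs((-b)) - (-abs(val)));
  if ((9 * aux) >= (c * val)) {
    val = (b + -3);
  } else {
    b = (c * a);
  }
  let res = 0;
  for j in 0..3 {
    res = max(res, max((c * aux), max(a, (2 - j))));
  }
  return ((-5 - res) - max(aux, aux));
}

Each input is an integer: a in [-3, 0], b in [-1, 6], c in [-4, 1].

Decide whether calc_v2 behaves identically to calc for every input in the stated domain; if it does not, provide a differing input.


Equivalent. There is a behavioral-looking edit here, yet the outcome never shifts on this domain.
An exhaustive pass over the 192 declared inputs shows identical outputs.
Tracing a=0, b=4, c=-2: calc: tmp = 5; aux = 9; ((9 * aux) > (tmp * c)) -> true; tmp = 1; res = 0; [j=0]; res = 0; [j=1]; res = 1; [j=2]; res = 2; return -16 | calc_v2: val = 5; aux = 9; ((9 * aux) >= (c * val)) -> true; val = 1; res = 0; [j=0]; res = 2; [j=1]; res = 2; [j=2]; res = 2; return -16 — matching result -16.
verdict: equivalent


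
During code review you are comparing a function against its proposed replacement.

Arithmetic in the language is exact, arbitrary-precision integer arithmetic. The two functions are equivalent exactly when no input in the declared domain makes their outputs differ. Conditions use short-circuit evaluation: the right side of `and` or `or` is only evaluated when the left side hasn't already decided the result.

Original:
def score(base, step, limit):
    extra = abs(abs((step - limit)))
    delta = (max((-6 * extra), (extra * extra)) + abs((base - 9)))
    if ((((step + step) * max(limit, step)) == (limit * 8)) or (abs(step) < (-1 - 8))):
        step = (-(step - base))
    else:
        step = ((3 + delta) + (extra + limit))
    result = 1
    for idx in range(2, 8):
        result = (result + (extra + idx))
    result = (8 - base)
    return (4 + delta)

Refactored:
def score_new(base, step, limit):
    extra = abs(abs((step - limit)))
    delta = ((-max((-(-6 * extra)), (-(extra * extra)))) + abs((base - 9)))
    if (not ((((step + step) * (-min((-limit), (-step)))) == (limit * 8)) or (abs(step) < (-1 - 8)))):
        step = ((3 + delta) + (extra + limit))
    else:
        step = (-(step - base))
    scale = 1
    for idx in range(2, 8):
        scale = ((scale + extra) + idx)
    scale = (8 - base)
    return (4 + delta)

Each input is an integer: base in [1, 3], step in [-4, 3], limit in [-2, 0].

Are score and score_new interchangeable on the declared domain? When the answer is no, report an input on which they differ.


Run the pair on base=1, step=-4, limit=-2.
score: extra=2, then delta=12, then ((((step + step) * max(limit, step)) == (limit * 8)) or (abs(step) < (-1 - 8))) is false, then step=15, then result=1, then (idx=2), then result=5, then (idx=3), then result=10, then (idx=4), then result=16, then (idx=5), then result=23, then (idx=6), then result=31, then (idx=7), then result=40, then result=7, then returns 16
score_new: extra=2, then delta=-4, then (not ((((step + step) * (-min((-limit), (-step)))) == (limit * 8)) or (abs(step) < (-1 - 8)))) is true, then step=-1, then scale=1, then (idx=2), then scale=5, then (idx=3), then scale=10, then (idx=4), then scale=16, then (idx=5), then scale=23, then (idx=6), then scale=31, then (idx=7), then scale=40, then scale=7, then returns 0
16 vs 0 — the two versions disagree here.
verdict: not equivalent; witness: base=1, step=-4, limit=-2


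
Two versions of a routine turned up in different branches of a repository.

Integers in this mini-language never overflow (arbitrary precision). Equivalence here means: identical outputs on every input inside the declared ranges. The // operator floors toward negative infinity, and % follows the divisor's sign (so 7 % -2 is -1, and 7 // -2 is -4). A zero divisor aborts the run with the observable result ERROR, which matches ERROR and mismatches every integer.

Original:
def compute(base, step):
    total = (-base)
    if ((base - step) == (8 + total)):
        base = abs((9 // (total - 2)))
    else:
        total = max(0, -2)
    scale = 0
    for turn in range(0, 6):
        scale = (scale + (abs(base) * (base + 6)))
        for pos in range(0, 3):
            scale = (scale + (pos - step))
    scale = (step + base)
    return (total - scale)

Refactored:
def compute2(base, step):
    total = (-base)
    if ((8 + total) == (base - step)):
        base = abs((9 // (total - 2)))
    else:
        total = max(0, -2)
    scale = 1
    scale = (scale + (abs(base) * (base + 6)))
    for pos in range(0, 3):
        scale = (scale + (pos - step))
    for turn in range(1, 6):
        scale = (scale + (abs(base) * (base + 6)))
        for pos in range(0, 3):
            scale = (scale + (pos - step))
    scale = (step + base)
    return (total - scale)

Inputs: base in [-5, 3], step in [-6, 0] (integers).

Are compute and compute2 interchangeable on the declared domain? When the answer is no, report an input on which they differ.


Equivalent. The one real change (`0` became `1`) has no effect anywhere in the declared ranges.
Checked all 63 inputs in the declared domain: the outputs agree on every one.
One worked example (base=0, step=-4) — compute: total=0, then ((base - step) == (8 + total)) is false, then total=0, then scale=0, then (turn=0), then scale=0, then (pos=0), then scale=4, then (pos=1), then scale=9, then (pos=2), then scale=15, then (turn=1), then scale=15, then (pos=0), then scale=19, then (pos=1), then scale=24, then (pos=2), then scale=30, then (turn=2), then scale=30, then (pos=0), then scale=34, then (pos=1), then scale=39, then (pos=2), then scale=45, then (turn=3), then scale=45, then (pos=0), then scale=49, then (pos=1), then scale=54, then (pos=2), then scale=60, then (turn=4), then scale=60, then (pos=0), then scale=64, then (pos=1), then scale=69, then (pos=2), then scale=75, then (turn=5), then scale=75, then (pos=0), then scale=79, then (pos=1), then scale=84, then (pos=2), then scale=90, then scale=-4, then returns 4; compute2: total=0, then ((8 + total) == (base - step)) is false, then total=0, then scale=1, then scale=1, then (pos=0), then scale=5, then (pos=1), then scale=10, then (pos=2), then scale=16, then (turn=1), then scale=16, then (pos=0), then scale=20, then (pos=1), then scale=25, then (pos=2), then scale=31, then (turn=2), then scale=31, then (pos=0), then scale=35, then (pos=1), then scale=40, then (pos=2), then scale=46, then (turn=3), then scale=46, then (pos=0), then scale=50, then (pos=1), then scale=55, then (pos=2), then scale=61, then (turn=4), then scale=61, then (pos=0), then scale=65, then (pos=1), then scale=70, then (pos=2), then scale=76, then (turn=5), then scale=76, then (pos=0), then scale=80, then (pos=1), then scale=85, then (pos=2), then scale=91, then scale=-4, then returns 4; agreement on 4.
verdict: equivalent


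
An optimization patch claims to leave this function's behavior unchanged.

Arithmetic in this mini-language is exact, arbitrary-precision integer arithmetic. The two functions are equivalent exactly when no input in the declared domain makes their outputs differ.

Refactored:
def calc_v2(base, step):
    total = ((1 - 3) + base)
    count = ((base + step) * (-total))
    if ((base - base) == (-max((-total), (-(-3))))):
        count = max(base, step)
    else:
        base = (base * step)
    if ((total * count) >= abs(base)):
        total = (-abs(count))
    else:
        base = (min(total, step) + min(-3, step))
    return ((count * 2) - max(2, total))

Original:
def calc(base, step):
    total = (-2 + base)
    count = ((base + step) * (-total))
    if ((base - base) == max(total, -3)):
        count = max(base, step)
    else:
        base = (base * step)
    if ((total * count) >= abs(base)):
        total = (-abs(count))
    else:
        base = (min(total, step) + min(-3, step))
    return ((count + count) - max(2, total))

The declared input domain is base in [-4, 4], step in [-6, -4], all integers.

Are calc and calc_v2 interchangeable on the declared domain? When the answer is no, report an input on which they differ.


base=2, step=-6 yields 2 from calc but -2 from calc_v2.
verdict: not equivalent; witness: base=2, step=-6


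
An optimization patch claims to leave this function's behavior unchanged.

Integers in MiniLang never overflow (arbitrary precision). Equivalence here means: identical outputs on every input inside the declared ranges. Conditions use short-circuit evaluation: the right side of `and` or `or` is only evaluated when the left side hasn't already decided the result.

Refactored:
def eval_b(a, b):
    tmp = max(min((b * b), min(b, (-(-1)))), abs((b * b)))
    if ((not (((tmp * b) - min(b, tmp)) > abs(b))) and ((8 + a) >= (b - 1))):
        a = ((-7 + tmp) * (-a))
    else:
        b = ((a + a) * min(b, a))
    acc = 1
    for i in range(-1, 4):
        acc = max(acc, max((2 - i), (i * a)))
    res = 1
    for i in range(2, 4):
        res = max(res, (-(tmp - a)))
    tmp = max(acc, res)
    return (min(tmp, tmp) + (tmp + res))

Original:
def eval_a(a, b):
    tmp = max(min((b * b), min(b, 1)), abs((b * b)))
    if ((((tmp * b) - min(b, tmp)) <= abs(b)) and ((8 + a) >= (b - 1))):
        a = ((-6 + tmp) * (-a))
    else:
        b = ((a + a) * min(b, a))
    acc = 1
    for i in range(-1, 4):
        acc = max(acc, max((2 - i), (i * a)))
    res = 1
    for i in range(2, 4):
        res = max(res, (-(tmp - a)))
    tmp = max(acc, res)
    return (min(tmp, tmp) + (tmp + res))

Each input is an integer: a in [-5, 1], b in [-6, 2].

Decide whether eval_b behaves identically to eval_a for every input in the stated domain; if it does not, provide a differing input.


These are not equivalent — on a=-5, b=-6 the outputs split (1014 vs 979).
eval_a: tmp = 36; ((((tmp * b) - min(b, tmp)) <= abs(b)) and ((8 + a) >= (b - 1))) -> true; a = 150; acc = 1; [i=-1]; acc = 3; [i=0]; acc = 3; [i=1]; acc = 150; [i=2]; acc = 300; [i=3]; acc = 450; res = 1; [i=2]; res = 114; [i=3]; res = 114; tmp = 450; return 1014
eval_b: tmp = 36; ((not (((tmp * b) - min(b, tmp)) > abs(b))) and ((8 + a) >= (b - 1))) -> true; a = 145; acc = 1; [i=-1]; acc = 3; [i=0]; acc = 3; [i=1]; acc = 145; [i=2]; acc = 290; [i=3]; acc = 435; res = 1; [i=2]; res = 109; [i=3]; res = 109; tmp = 435; return 979
verdict: not equivalent; witness: a=-5, b=-6


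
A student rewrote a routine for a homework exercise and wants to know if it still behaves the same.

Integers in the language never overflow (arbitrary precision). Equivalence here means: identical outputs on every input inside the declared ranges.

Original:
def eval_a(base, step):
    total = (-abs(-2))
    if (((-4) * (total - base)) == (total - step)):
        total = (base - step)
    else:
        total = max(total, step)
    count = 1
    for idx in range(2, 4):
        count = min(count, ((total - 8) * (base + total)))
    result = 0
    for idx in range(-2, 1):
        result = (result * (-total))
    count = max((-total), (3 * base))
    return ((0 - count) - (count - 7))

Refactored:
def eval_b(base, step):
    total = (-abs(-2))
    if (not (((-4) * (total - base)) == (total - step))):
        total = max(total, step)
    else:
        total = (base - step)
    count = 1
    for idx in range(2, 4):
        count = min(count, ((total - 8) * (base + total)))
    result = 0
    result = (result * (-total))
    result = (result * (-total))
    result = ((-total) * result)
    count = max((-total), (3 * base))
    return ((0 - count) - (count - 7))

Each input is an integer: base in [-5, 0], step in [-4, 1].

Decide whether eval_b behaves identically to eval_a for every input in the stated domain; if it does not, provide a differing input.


Behavior is preserved: although loop structure differs, plus boolean connective usage differs, plus statement counts differ, plus arithmetic usage differs, the outputs never diverge.
Spot check at base=-1, step=1 — eval_a: total := -2 | (((-4) * (total - base)) == (total - step)): false | total := 1 | count := 1 | iter idx=2: | count := 0 | iter idx=3: | count := 0 | result := 0 | iter idx=-2: | result := 0 | iter idx=-1: | result := 0 | iter idx=0: | result := 0 | count := -1 | result 9. eval_b: total := -2 | (not (((-4) * (total - base)) == (total - step))): true | total := 1 | count := 1 | iter idx=2: | count := 0 | iter idx=3: | count := 0 | result := 0 | result := 0 | result := 0 | result := 0 | count := -1 | result 9. Both give 9.
Across all 36 domain points the two functions coincide.
verdict: equivalent


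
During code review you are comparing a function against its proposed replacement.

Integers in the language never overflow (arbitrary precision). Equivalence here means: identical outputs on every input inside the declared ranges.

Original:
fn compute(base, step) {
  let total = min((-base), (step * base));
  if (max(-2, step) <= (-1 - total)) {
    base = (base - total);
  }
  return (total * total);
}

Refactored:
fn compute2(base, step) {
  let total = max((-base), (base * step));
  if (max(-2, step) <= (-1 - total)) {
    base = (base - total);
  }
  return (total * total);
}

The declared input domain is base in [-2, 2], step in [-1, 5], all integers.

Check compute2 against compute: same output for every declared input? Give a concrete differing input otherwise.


Not equivalent: base=-2, step=0 separates them (0 vs 4).
compute: total becomes 0; next (max(-2, step) <= (-1 - total)) evaluates to false; next final value 0
compute2: total becomes 2; next (max(-2, step) <= (-1 - total)) evaluates to false; next final value 4
verdict: not equivalent; witness: base=-2, step=0


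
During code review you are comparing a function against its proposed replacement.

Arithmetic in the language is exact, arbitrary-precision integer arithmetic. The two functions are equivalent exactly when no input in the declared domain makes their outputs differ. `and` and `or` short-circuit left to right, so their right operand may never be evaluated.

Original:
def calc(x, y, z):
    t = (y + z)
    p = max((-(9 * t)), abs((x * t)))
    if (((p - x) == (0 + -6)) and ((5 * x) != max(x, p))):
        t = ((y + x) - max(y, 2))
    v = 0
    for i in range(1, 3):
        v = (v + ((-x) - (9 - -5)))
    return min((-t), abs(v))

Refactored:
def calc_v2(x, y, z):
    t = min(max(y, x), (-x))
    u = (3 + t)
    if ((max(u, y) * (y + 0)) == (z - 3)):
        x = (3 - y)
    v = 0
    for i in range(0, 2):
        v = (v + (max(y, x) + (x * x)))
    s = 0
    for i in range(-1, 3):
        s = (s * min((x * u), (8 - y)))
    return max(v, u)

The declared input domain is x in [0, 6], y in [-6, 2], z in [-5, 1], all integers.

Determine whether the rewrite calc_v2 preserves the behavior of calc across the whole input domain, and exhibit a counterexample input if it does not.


On input x=0, y=-6, z=-5, calc returns 11 while calc_v2 returns 3.
verdict: not equivalent; witness: x=0, y=-6, z=-5


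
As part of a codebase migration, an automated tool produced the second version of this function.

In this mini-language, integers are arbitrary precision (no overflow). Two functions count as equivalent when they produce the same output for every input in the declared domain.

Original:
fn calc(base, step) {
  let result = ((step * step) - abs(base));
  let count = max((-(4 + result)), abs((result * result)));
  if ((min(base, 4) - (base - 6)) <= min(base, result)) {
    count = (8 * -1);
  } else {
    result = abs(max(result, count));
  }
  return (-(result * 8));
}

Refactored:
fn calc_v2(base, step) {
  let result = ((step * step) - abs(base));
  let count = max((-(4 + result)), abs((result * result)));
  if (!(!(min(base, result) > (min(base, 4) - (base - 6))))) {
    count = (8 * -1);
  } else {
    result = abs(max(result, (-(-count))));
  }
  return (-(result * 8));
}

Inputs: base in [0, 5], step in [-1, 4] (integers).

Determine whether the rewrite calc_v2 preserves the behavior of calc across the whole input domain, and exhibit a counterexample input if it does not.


Try base=5, step=4.
calc: result becomes 11; next count becomes 121; next ((min(base, 4) - (base - 6)) <= min(base, result)) evaluates to true; next count becomes -8; next final value -88
calc_v2: result becomes 11; next count becomes 121; next (!(!(min(base, result) > (min(base, 4) - (base - 6))))) evaluates to false; next result becomes 121; next final value -968
-88 vs -968 — the two versions disagree here.
verdict: not equivalent; witness: base=5, step=4


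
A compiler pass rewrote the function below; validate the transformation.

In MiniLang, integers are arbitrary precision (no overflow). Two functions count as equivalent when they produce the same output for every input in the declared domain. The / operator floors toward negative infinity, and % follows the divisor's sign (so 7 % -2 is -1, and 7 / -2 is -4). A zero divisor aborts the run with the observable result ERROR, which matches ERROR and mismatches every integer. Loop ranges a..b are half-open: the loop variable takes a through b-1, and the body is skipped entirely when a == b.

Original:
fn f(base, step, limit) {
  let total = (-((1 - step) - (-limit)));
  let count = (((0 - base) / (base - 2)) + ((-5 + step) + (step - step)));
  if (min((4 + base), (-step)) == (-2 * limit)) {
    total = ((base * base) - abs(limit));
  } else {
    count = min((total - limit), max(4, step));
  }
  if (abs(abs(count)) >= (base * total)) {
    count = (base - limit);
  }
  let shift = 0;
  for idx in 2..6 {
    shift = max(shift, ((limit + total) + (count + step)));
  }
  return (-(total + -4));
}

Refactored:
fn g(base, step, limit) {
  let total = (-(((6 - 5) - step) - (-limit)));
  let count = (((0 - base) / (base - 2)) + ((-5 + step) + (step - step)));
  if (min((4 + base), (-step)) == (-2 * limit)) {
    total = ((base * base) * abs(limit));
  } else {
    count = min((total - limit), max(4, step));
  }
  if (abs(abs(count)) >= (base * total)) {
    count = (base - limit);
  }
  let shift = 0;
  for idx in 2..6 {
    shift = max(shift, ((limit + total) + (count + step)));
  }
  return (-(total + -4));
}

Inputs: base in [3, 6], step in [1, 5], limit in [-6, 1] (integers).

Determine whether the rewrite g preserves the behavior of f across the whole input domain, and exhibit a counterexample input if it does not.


These are not equivalent — on base=3, step=2, limit=1 the outputs split (-4 vs -5).
f: total := 0 | count := -6 | (min((4 + base), (-step)) == (-2 * limit)): true | total := 8 | (abs(abs(count)) >= (base * total)): false | shift := 0 | iter idx=2: | shift := 5 | iter idx=3: | shift := 5 | iter idx=4: | shift := 5 | iter idx=5: | shift := 5 | result -4
g: total := 0 | count := -6 | (min((4 + base), (-step)) == (-2 * limit)): true | total := 9 | (abs(abs(count)) >= (base * total)): false | shift := 0 | iter idx=2: | shift := 6 | iter idx=3: | shift := 6 | iter idx=4: | shift := 6 | iter idx=5: | shift := 6 | result -5
verdict: not equivalent; witness: base=3, step=2, limit=1


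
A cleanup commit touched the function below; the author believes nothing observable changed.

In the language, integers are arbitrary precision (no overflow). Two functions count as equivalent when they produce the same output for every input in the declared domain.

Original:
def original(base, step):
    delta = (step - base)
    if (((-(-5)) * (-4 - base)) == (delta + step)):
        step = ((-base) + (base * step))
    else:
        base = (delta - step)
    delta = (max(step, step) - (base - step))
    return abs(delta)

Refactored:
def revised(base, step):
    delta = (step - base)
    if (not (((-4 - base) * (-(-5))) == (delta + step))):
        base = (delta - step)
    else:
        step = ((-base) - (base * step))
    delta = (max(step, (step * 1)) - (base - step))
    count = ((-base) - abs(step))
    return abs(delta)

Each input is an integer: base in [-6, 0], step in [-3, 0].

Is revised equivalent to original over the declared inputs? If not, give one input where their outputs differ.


Take base=-4, step=-2.
original: delta becomes 2; next (((-(-5)) * (-4 - base)) == (delta + step)) evaluates to true; next step becomes 12; next delta becomes 28; next final value 28
revised: delta becomes 2; next (not (((-4 - base) * (-(-5))) == (delta + step))) evaluates to false; next step becomes -4; next delta becomes -4; next count becomes 0; next final value 4
28 against 4: the behavior changed.
verdict: not equivalent; witness: base=-4, step=-2


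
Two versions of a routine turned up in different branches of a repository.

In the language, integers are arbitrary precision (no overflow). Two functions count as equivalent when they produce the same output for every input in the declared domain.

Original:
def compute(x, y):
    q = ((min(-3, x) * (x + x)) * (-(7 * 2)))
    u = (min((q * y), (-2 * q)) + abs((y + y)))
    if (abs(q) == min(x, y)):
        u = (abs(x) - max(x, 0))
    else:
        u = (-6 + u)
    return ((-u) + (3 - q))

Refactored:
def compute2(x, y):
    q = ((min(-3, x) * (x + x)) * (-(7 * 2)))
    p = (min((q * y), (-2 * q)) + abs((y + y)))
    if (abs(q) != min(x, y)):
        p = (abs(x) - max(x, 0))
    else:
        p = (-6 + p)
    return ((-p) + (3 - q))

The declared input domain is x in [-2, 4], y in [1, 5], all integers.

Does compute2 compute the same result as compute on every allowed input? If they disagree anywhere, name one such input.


These are not equivalent — on x=-2, y=1 the outputs split (343 vs 169).
compute: q = -168; u = -166; (abs(q) == min(x, y)) -> false; u = -172; return 343
compute2: q = -168; p = -166; (abs(q) != min(x, y)) -> true; p = 2; return 169
verdict: not equivalent; witness: x=-2, y=1


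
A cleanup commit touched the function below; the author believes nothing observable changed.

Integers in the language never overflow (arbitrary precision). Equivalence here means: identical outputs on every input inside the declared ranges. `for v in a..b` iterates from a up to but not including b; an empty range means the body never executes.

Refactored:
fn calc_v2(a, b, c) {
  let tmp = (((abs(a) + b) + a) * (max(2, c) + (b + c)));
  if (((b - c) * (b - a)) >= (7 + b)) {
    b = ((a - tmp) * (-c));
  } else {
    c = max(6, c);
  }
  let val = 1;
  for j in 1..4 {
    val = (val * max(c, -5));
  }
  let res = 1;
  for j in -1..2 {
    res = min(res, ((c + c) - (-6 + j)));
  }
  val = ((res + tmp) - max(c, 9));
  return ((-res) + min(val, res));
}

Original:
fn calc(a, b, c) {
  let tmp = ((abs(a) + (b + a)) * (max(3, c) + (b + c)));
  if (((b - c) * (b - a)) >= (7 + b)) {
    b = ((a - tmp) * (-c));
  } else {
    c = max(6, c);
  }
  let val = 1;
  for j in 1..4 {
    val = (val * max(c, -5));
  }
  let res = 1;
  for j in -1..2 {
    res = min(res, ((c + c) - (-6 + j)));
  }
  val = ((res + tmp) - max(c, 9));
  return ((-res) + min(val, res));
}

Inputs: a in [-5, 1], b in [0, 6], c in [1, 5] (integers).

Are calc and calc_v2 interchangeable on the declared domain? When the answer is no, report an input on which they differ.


Take a=-5, b=1, c=1.
calc: tmp := 5 | (((b - c) * (b - a)) >= (7 + b)): false | c := 6 | val := 1 | iter j=1: | val := 6 | iter j=2: | val := 36 | iter j=3: | val := 216 | res := 1 | iter j=-1: | res := 1 | iter j=0: | res := 1 | iter j=1: | res := 1 | val := -3 | result -4
calc_v2: tmp := 4 | (((b - c) * (b - a)) >= (7 + b)): false | c := 6 | val := 1 | iter j=1: | val := 6 | iter j=2: | val := 36 | iter j=3: | val := 216 | res := 1 | iter j=-1: | res := 1 | iter j=0: | res := 1 | iter j=1: | res := 1 | val := -4 | result -5
-4 against -5: the behavior changed.
verdict: not equivalent; witness: a=-5, b=1, c=1


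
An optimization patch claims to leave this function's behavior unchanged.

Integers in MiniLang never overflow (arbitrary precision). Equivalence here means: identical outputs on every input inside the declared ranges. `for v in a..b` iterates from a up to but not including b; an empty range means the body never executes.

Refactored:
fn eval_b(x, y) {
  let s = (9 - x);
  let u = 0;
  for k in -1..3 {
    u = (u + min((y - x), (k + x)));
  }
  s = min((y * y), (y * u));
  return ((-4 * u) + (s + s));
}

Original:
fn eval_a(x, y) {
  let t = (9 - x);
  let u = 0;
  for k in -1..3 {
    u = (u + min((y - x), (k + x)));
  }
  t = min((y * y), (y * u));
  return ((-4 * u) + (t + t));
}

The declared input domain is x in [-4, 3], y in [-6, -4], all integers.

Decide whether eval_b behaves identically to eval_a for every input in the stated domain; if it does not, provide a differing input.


Comparing the listings, the differences include: local variable names differ.
One worked example (x=-3, y=-6) — eval_a: t = 12; u = 0; [k=-1]; u = -4; [k=0]; u = -7; [k=1]; u = -10; [k=2]; u = -13; t = 36; return 124; eval_b: s = 12; u = 0; [k=-1]; u = -4; [k=0]; u = -7; [k=1]; u = -10; [k=2]; u = -13; s = 36; return 124; agreement on 124.
Across all 24 domain points the two functions coincide.
verdict: equivalent


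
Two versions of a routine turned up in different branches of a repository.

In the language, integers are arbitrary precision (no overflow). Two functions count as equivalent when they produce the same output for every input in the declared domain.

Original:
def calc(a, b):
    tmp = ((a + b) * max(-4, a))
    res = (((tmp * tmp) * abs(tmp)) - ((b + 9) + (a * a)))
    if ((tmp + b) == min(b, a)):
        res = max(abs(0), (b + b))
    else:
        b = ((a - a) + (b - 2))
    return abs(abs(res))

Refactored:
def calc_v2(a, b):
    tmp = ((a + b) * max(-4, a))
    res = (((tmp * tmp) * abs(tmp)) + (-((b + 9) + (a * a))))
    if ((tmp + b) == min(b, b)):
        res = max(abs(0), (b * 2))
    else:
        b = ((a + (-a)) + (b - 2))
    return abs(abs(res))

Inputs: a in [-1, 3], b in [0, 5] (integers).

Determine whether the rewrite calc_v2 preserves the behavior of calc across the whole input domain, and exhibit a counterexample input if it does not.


Try a=-1, b=1.
calc: tmp becomes 0; next res becomes -11; next ((tmp + b) == min(b, a)) evaluates to false; next b becomes -1; next final value 11
calc_v2: tmp becomes 0; next res becomes -11; next ((tmp + b) == min(b, b)) evaluates to true; next res becomes 2; next final value 2
11 against 2: the behavior changed.
verdict: not equivalent; witness: a=-1, b=1


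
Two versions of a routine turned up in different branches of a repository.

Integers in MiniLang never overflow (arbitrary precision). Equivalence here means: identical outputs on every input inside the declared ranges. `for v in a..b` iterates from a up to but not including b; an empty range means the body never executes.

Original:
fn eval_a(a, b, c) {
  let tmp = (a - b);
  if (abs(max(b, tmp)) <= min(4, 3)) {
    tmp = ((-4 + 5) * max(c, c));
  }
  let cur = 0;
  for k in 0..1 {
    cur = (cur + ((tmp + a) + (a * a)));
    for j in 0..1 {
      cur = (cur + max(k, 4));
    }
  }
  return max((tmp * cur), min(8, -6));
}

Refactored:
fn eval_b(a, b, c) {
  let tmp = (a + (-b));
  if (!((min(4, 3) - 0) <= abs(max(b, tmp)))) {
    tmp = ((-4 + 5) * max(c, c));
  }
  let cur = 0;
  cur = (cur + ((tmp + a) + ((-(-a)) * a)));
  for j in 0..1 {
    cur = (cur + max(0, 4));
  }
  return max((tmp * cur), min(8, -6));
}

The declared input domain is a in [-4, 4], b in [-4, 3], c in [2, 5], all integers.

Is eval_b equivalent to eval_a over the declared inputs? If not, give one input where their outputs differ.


The rewrite breaks on a=-4, b=3, c=2, where the results are 36 and -6.
eval_a: tmp := -7 | (abs(max(b, tmp)) <= min(4, 3)): true | tmp := 2 | cur := 0 | iter k=0: | cur := 14 | iter j=0: | cur := 18 | result 36
eval_b: tmp := -7 | (!((min(4, 3) - 0) <= abs(max(b, tmp)))): false | cur := 0 | cur := 5 | iter j=0: | cur := 9 | result -6
verdict: not equivalent; witness: a=-4, b=3, c=2


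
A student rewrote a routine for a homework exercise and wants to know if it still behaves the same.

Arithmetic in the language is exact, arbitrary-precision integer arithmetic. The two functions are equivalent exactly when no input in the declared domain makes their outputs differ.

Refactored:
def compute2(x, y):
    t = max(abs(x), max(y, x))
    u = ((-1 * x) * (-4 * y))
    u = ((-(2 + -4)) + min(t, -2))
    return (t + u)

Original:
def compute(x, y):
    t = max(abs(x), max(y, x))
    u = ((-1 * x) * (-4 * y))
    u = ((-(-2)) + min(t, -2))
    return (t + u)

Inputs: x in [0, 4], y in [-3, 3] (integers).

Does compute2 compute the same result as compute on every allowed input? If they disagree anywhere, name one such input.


Equivalent — the differences include constant usage differs; also arithmetic usage differs, yet no declared input distinguishes the two.
As a probe, take x=1, y=-2: compute runs t := 1 | u := -8 | u := 0 | result 1; compute2 runs t := 1 | u := -8 | u := 0 | result 1; both end at 1.
Checked all 35 inputs in the declared domain: the outputs agree on every one.
verdict: equivalent


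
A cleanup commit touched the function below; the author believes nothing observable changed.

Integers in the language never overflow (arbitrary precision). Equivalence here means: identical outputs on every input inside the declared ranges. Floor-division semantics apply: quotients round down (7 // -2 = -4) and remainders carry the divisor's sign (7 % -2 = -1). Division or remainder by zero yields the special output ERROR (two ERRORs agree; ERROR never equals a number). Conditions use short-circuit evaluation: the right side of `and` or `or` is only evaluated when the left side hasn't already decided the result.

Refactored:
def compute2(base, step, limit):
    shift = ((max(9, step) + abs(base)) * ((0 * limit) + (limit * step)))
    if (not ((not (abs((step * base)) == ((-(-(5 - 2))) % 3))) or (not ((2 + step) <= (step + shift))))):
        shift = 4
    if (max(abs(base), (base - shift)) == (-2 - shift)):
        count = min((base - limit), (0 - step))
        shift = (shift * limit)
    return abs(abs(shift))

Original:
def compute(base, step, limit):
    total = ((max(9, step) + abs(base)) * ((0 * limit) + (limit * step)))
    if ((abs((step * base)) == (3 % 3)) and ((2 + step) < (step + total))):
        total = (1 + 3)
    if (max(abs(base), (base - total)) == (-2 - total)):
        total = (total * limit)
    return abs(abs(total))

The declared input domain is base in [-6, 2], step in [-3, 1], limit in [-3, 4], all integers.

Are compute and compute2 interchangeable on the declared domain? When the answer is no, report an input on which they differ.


One difference looks behavioral, but it never changes the outcome for any declared input; all 360 inputs agree.
verdict: equivalent


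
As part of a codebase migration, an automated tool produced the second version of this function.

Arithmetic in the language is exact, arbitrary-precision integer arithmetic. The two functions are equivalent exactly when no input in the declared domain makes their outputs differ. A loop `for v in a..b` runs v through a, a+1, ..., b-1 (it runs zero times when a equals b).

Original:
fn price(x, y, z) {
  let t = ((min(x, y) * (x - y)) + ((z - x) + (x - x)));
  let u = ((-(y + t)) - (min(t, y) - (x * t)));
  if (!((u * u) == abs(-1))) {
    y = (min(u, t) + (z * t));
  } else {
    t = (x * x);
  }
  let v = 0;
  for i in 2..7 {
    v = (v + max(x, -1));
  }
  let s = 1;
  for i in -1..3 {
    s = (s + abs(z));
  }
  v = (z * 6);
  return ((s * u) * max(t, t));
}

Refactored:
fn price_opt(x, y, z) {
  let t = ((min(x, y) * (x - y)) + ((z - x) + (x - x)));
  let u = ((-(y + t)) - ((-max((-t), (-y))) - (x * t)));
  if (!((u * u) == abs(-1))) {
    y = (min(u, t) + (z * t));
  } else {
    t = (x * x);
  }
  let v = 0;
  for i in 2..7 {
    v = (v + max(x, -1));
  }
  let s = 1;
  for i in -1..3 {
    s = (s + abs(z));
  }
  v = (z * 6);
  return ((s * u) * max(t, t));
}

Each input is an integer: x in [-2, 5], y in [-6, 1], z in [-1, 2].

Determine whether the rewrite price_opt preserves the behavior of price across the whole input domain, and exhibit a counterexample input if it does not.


Differences: min/max/abs usage differs — yet all 256 inputs agree.
verdict: equivalent


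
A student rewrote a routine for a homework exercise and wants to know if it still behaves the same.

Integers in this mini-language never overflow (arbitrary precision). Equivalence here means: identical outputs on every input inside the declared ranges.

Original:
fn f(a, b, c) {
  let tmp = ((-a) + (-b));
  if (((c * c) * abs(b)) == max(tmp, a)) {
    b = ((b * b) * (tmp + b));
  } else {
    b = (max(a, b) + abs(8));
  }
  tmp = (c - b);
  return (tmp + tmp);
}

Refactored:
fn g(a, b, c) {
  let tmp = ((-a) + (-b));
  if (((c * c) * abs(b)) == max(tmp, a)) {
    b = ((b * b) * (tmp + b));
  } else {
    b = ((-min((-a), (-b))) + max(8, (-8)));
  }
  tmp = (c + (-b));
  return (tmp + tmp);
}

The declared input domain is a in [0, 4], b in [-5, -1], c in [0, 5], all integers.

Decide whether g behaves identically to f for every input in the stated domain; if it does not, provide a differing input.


Behavior is preserved: although arithmetic usage differs, plus min/max/abs usage differs, plus constant usage differs, the outputs never diverge.
Spot check at a=4, b=-4, c=3 — f: tmp=0, then (((c * c) * abs(b)) == max(tmp, a)) is false, then b=12, then tmp=-9, then returns -18. g: tmp=0, then (((c * c) * abs(b)) == max(tmp, a)) is false, then b=12, then tmp=-9, then returns -18. Both give -18.
Sweeping the whole domain (150 inputs) finds no disagreement.
verdict: equivalent


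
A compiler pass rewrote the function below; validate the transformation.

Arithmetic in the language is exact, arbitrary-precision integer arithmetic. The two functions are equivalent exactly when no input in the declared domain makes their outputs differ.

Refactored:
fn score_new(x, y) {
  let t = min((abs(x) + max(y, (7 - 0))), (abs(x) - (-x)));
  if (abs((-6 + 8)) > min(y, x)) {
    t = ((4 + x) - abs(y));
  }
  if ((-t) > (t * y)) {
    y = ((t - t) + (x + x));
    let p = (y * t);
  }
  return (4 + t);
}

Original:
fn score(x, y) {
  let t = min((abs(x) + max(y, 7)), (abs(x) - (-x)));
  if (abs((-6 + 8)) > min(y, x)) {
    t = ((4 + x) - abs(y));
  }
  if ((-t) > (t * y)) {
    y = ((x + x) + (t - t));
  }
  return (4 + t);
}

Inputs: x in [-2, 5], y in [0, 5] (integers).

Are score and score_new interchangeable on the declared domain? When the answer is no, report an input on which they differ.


Although constant usage differs, plus local variable names differ, plus arithmetic usage differs, plus statement counts differ, 48/48 inputs agree.
verdict: equivalent


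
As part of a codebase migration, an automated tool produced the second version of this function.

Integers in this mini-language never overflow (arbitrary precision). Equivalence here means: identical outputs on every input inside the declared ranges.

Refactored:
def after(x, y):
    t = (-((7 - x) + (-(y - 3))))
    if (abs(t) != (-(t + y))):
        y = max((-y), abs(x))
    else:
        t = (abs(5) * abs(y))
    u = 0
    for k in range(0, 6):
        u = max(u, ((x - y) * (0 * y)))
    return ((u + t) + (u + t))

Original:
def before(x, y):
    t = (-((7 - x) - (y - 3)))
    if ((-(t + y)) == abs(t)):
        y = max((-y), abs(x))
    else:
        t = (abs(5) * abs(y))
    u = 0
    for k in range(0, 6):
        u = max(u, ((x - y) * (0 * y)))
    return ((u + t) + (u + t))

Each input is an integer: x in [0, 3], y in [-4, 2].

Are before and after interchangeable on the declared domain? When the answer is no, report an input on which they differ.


Consider the input x=0, y=-4.
before: t=-14, then ((-(t + y)) == abs(t)) is false, then t=20, then u=0, then (k=0), then u=0, then (k=1), then u=0, then (k=2), then u=0, then (k=3), then u=0, then (k=4), then u=0, then (k=5), then u=0, then returns 40
after: t=-14, then (abs(t) != (-(t + y))) is true, then y=4, then u=0, then (k=0), then u=0, then (k=1), then u=0, then (k=2), then u=0, then (k=3), then u=0, then (k=4), then u=0, then (k=5), then u=0, then returns -28
40 != -28, so the rewrite changes behavior.
verdict: not equivalent; witness: x=0, y=-4
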